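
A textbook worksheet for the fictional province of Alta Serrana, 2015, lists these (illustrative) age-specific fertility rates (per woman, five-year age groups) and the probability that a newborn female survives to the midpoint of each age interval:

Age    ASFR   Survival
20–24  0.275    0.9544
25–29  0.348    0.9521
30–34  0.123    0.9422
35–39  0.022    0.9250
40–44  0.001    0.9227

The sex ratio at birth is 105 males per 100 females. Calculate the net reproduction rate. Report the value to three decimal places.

1.783

Proportion female at birth = 100 / (100 + 105) = 0.48780.
Each age group contributes 5 × ASFR × survival:
  20–24: 5 × 0.275 × 0.9544 = 1.31230
  25–29: 5 × 0.348 × 0.9521 = 1.65665
  30–34: 5 × 0.123 × 0.9422 = 0.57945
  35–39: 5 × 0.022 × 0.9250 = 0.10175
  40–44: 5 × 0.001 × 0.9227 = 0.00461
Sum = 3.65476
NRR = 0.48780 × 3.65476 = 1.78279
An NRR exceeding 1 indicates intrinsic growth under these rates.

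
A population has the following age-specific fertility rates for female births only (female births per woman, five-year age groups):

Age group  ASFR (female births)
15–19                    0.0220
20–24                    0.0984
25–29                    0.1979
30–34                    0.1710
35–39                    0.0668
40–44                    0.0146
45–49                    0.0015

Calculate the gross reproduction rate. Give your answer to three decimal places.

Sum of female ASFRs = 0.0220 + 0.0984 + 0.1979 + 0.1710 + 0.0668 + 0.0146 + 0.0015 = 0.5722
GRR = 5 × 0.5722 = 2.861

2.861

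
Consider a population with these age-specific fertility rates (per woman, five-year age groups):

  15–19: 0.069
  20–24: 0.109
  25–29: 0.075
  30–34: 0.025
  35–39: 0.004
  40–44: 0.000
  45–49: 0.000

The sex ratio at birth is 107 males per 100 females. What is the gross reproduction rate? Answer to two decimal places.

0.68

Proportion female at birth = 100 / (100 + 107) = 0.48309.
Sum of ASFRs = 0.069 + 0.109 + 0.075 + 0.025 + 0.004 + 0.000 + 0.000 = 0.282
TFR = 5 × 0.282 = 1.41
GRR = 0.48309 × 1.41 = 0.68116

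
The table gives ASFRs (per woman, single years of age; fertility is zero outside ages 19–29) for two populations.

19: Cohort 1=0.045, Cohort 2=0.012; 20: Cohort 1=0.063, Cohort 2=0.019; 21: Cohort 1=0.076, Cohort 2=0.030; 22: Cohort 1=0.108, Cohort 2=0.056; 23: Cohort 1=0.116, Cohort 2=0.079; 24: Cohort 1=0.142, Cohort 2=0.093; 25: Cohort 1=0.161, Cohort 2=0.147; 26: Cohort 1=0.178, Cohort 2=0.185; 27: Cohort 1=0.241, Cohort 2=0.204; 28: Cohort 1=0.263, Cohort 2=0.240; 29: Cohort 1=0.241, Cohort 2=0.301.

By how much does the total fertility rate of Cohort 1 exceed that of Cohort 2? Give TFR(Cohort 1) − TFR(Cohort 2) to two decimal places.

Cohort 1:
  Sum of ASFRs = 0.045 + 0.063 + 0.076 + 0.108 + 0.116 + 0.142 + 0.161 + 0.178 + 0.241 + 0.263 + 0.241 = 1.634
  TFR = 1.634
Cohort 2:
  Sum of ASFRs = 0.012 + 0.019 + 0.030 + 0.056 + 0.079 + 0.093 + 0.147 + 0.185 + 0.204 + 0.240 + 0.301 = 1.366
  TFR = 1.366
Difference = 1.634 − 1.366 = 0.268

0.27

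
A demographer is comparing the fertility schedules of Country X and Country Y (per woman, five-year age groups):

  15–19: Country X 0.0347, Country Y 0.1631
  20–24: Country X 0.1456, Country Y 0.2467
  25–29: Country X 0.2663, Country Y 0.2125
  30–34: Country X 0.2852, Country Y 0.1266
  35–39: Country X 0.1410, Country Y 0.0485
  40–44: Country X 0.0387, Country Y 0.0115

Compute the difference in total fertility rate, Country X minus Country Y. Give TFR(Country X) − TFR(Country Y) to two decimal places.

0.51

Country X:
  Sum of ASFRs = 0.0347 + 0.1456 + 0.2663 + 0.2852 + 0.1410 + 0.0387 = 0.9115
  TFR = 5 × 0.9115 = 4.5575
Country Y:
  Sum of ASFRs = 0.1631 + 0.2467 + 0.2125 + 0.1266 + 0.0485 + 0.0115 = 0.8089
  TFR = 5 × 0.8089 = 4.0445
Difference = 4.5575 − 4.0445 = 0.513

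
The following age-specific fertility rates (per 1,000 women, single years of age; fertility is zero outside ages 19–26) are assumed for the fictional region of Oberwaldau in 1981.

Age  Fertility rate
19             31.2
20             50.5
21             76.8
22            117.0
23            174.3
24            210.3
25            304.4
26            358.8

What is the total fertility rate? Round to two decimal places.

Sum of ASFRs = 31.2 + 50.5 + 76.8 + 117.0 + 174.3 + 210.3 + 304.4 + 358.8 = 1323.3
TFR = 1323.3 / 1000 = 1.3233

1.32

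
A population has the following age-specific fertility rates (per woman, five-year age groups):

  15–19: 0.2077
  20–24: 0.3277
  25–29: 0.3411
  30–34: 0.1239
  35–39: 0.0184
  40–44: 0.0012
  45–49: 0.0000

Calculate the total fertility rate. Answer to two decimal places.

Sum of ASFRs = 0.2077 + 0.3277 + 0.3411 + 0.1239 + 0.0184 + 0.0012 + 0.0000 = 1.0200
TFR = 5 × 1.0200 = 5.1

5.10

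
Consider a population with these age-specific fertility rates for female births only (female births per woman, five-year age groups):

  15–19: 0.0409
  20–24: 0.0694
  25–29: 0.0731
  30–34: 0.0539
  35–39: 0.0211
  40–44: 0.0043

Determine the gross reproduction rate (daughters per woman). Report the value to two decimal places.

Sum of female ASFRs = 0.0409 + 0.0694 + 0.0731 + 0.0539 + 0.0211 + 0.0043 = 0.2627
GRR = 5 × 0.2627 = 1.3135

1.31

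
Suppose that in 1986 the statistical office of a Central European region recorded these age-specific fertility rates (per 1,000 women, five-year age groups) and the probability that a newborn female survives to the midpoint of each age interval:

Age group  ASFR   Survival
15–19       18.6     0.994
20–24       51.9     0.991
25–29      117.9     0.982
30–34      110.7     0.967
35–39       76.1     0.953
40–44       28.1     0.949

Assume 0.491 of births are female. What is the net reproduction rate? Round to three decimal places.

Proportion female at birth = 0.491.
Each age group contributes 5 × ASFR × survival:
  15–19: 5 × 18.6/1000 × 0.994 = 0.09244
  20–24: 5 × 51.9/1000 × 0.991 = 0.25716
  25–29: 5 × 117.9/1000 × 0.982 = 0.57889
  30–34: 5 × 110.7/1000 × 0.967 = 0.53523
  35–39: 5 × 76.1/1000 × 0.953 = 0.36262
  40–44: 5 × 28.1/1000 × 0.949 = 0.13333
Sum = 1.95967
NRR = 0.491 × 1.95967 = 0.96220

0.962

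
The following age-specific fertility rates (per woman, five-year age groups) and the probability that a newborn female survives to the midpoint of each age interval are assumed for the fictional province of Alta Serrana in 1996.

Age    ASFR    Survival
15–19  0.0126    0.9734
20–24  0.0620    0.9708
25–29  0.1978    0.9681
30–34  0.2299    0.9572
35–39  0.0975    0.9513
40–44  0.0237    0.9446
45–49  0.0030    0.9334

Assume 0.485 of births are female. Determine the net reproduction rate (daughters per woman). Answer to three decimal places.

Proportion female at birth = 0.485.
Each age group contributes 5 × ASFR × survival:
  15–19: 5 × 0.0126 × 0.9734 = 0.06132
  20–24: 5 × 0.0620 × 0.9708 = 0.30095
  25–29: 5 × 0.1978 × 0.9681 = 0.95745
  30–34: 5 × 0.2299 × 0.9572 = 1.10030
  35–39: 5 × 0.0975 × 0.9513 = 0.46376
  40–44: 5 × 0.0237 × 0.9446 = 0.11194
  45–49: 5 × 0.0030 × 0.9334 = 0.01400
Sum = 3.00972
NRR = 0.485 × 3.00972 = 1.45971

1.460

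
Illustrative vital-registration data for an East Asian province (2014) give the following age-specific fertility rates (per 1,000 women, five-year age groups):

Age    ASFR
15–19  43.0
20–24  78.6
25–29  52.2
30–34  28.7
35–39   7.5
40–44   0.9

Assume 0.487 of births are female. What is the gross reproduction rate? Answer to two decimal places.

Proportion female at birth = 0.487.
Sum of ASFRs = 43.0 + 78.6 + 52.2 + 28.7 + 7.5 + 0.9 = 210.9
TFR = 5 × 210.9 / 1000 = 1.0545
GRR = 0.487 × 1.0545 = 0.51354

0.51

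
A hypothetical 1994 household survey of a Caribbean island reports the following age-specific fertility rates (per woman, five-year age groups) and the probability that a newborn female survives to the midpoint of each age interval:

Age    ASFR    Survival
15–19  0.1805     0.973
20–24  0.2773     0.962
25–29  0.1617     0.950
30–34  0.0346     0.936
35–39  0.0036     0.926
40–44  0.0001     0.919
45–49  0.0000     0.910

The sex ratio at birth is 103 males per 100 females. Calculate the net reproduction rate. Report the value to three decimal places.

1.556

Proportion female at birth = 100 / (100 + 103) = 0.49261.
Each age group contributes 5 × ASFR × survival:
  15–19: 5 × 0.1805 × 0.973 = 0.87813
  20–24: 5 × 0.2773 × 0.962 = 1.33381
  25–29: 5 × 0.1617 × 0.950 = 0.76808
  30–34: 5 × 0.0346 × 0.936 = 0.16193
  35–39: 5 × 0.0036 × 0.926 = 0.01667
  40–44: 5 × 0.0001 × 0.919 = 0.00046
  45–49: 5 × 0.0000 × 0.910 = 0.00000
Sum = 3.15908
NRR = 0.49261 × 3.15908 = 1.55619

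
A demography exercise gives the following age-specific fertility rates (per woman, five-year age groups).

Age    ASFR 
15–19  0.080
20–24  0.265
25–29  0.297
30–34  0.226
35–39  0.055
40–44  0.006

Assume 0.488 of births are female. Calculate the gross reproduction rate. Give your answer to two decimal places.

2.27

Proportion female at birth = 0.488.
Sum of ASFRs = 0.080 + 0.265 + 0.297 + 0.226 + 0.055 + 0.006 = 0.929
TFR = 5 × 0.929 = 4.645
GRR = 0.488 × 4.645 = 2.26676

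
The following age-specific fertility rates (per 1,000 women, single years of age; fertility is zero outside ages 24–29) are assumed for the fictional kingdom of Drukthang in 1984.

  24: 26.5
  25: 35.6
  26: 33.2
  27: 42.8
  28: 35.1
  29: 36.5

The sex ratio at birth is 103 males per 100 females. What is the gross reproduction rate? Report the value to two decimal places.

Proportion female at birth = 100 / (100 + 103) = 0.49261.
Sum of ASFRs = 26.5 + 35.6 + 33.2 + 42.8 + 35.1 + 36.5 = 209.7
TFR = 209.7 / 1000 = 0.2097
GRR = 0.49261 × 0.2097 = 0.10330

0.10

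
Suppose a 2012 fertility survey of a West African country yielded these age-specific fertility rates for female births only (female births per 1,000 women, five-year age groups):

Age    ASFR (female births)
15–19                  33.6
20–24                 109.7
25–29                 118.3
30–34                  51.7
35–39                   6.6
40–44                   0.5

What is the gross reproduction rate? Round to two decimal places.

1.60

Sum of female ASFRs = 33.6 + 109.7 + 118.3 + 51.7 + 6.6 + 0.5 = 320.4
GRR = 5 × 320.4 / 1000 = 1.602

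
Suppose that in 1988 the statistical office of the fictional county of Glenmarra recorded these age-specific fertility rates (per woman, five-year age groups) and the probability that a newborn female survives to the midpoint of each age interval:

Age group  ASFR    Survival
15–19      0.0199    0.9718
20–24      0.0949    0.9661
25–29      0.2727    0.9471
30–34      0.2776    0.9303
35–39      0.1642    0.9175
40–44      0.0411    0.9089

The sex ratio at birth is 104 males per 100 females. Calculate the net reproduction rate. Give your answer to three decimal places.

Proportion female at birth = 100 / (100 + 104) = 0.49020.
Per-age-group product (5 × ASFR × survival probability):
  15–19: 5 × 0.0199 × 0.9718 = 0.09669
  20–24: 5 × 0.0949 × 0.9661 = 0.45841
  25–29: 5 × 0.2727 × 0.9471 = 1.29137
  30–34: 5 × 0.2776 × 0.9303 = 1.29126
  35–39: 5 × 0.1642 × 0.9175 = 0.75327
  40–44: 5 × 0.0411 × 0.9089 = 0.18678
Sum = 4.07778
NRR = 0.49020 × 4.07778 = 1.99893
NRR > 1, so each generation more than replaces itself.

1.999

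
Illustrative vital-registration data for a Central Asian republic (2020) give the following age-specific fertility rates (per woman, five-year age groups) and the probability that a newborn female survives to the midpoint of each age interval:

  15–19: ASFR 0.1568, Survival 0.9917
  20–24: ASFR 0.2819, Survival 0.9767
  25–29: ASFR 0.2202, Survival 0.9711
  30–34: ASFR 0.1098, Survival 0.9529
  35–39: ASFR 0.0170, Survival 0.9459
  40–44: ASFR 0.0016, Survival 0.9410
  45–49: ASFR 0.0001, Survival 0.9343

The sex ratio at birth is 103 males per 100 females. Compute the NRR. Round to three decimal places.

Proportion female at birth = 100 / (100 + 103) = 0.49261.
Survival-weighted fertility by age (5·fₓ·Sₓ):
  15–19: 5 × 0.1568 × 0.9917 = 0.77749
  20–24: 5 × 0.2819 × 0.9767 = 1.37666
  25–29: 5 × 0.2202 × 0.9711 = 1.06918
  30–34: 5 × 0.1098 × 0.9529 = 0.52314
  35–39: 5 × 0.0170 × 0.9459 = 0.08040
  40–44: 5 × 0.0016 × 0.9410 = 0.00753
  45–49: 5 × 0.0001 × 0.9343 = 0.00047
Sum = 3.83487
NRR = 0.49261 × 3.83487 = 1.88910

1.889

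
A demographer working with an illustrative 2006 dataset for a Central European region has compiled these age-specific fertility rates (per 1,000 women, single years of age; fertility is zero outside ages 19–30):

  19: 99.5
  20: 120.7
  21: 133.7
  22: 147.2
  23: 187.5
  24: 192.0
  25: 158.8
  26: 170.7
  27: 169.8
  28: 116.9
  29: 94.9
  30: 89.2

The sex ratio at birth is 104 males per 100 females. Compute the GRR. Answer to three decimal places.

Proportion female at birth = 100 / (100 + 104) = 0.49020.
Sum of ASFRs = 99.5 + 120.7 + 133.7 + 147.2 + 187.5 + 192.0 + 158.8 + 170.7 + 169.8 + 116.9 + 94.9 + 89.2 = 1680.9
TFR = 1680.9 / 1000 = 1.6809
GRR = 0.49020 × 1.6809 = 0.82398

0.824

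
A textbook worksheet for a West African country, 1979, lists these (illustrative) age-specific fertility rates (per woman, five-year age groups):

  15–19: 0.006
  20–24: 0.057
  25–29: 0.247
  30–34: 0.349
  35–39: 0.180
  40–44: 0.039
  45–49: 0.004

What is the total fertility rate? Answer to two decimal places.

Sum of ASFRs = 0.006 + 0.057 + 0.247 + 0.349 + 0.180 + 0.039 + 0.004 = 0.882
TFR = 5 × 0.882 = 4.41

4.41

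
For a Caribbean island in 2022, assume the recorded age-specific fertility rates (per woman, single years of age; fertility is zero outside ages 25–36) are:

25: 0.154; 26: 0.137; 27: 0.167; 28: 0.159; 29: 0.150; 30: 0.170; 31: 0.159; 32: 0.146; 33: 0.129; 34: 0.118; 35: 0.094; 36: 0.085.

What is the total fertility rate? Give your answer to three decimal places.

1.668

Sum of ASFRs = 0.154 + 0.137 + 0.167 + 0.159 + 0.150 + 0.170 + 0.159 + 0.146 + 0.129 + 0.118 + 0.094 + 0.085 = 1.668
TFR = 1.668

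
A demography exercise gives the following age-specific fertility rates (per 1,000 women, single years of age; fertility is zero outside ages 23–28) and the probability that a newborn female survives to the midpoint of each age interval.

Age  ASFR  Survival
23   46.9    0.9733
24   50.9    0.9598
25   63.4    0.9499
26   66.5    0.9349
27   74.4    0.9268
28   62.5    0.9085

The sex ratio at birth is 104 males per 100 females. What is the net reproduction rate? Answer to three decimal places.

0.168

Proportion female at birth = 100 / (100 + 104) = 0.49020.
Per-age-group product (1 × ASFR × survival probability):
  23: 1 × 46.9/1000 × 0.9733 = 0.04565
  24: 1 × 50.9/1000 × 0.9598 = 0.04885
  25: 1 × 63.4/1000 × 0.9499 = 0.06022
  26: 1 × 66.5/1000 × 0.9349 = 0.06217
  27: 1 × 74.4/1000 × 0.9268 = 0.06895
  28: 1 × 62.5/1000 × 0.9085 = 0.05678
Sum = 0.34262
NRR = 0.49020 × 0.34262 = 0.16795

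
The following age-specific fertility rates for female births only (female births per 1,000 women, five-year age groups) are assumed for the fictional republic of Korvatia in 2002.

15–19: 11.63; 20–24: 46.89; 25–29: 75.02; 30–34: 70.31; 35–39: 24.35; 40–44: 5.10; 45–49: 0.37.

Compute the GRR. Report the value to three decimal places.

1.168

Sum of female ASFRs = 11.63 + 46.89 + 75.02 + 70.31 + 24.35 + 5.10 + 0.37 = 233.67
GRR = 5 × 233.67 / 1000 = 1.16835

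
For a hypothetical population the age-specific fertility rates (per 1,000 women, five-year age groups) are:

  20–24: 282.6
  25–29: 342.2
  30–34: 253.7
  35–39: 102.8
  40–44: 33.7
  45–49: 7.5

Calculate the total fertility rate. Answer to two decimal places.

5.11

Sum of ASFRs = 282.6 + 342.2 + 253.7 + 102.8 + 33.7 + 7.5 = 1022.5
TFR = 5 × 1022.5 / 1000 = 5.1125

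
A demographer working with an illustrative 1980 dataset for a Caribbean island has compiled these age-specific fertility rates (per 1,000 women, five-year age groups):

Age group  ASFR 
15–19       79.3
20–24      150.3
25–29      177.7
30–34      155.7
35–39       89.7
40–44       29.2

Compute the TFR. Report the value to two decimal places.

Sum of ASFRs = 79.3 + 150.3 + 177.7 + 155.7 + 89.7 + 29.2 = 681.9
TFR = 5 × 681.9 / 1000 = 3.4095

3.41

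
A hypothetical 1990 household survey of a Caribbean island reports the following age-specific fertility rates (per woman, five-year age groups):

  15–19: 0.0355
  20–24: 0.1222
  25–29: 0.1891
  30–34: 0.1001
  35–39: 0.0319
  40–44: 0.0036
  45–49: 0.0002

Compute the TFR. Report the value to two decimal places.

Sum of ASFRs = 0.0355 + 0.1222 + 0.1891 + 0.1001 + 0.0319 + 0.0036 + 0.0002 = 0.4826
TFR = 5 × 0.4826 = 2.413

2.41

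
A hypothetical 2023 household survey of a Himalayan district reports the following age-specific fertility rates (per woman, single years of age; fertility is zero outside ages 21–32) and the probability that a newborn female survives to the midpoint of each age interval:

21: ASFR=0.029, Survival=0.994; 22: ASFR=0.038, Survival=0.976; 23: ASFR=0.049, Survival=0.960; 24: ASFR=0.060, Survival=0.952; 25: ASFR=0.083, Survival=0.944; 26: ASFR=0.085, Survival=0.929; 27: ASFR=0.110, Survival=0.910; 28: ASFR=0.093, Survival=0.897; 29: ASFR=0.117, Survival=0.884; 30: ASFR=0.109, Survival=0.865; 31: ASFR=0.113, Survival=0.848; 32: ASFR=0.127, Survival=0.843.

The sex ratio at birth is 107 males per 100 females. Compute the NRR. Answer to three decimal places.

0.440

Proportion female at birth = 100 / (100 + 107) = 0.48309.
Each age group contributes 1 × ASFR × survival:
  21: 1 × 0.029 × 0.994 = 0.02883
  22: 1 × 0.038 × 0.976 = 0.03709
  23: 1 × 0.049 × 0.960 = 0.04704
  24: 1 × 0.060 × 0.952 = 0.05712
  25: 1 × 0.083 × 0.944 = 0.07835
  26: 1 × 0.085 × 0.929 = 0.07897
  27: 1 × 0.110 × 0.910 = 0.10010
  28: 1 × 0.093 × 0.897 = 0.08342
  29: 1 × 0.117 × 0.884 = 0.10343
  30: 1 × 0.109 × 0.865 = 0.09429
  31: 1 × 0.113 × 0.848 = 0.09582
  32: 1 × 0.127 × 0.843 = 0.10706
Sum = 0.91152
NRR = 0.48309 × 0.91152 = 0.44035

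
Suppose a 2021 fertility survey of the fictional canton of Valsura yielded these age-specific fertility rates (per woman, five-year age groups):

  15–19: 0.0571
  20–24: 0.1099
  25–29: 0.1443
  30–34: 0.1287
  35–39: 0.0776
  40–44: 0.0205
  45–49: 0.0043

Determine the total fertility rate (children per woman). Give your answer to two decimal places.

Sum of ASFRs = 0.0571 + 0.1099 + 0.1443 + 0.1287 + 0.0776 + 0.0205 + 0.0043 = 0.5424
TFR = 5 × 0.5424 = 2.712

2.71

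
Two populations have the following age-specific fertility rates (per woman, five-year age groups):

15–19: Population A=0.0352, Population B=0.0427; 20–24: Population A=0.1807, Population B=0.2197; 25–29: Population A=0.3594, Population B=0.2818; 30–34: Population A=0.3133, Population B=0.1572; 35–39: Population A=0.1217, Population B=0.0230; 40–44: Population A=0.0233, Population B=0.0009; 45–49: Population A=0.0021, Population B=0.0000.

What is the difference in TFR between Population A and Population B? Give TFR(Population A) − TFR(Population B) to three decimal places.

1.552

Population A:
  Sum of ASFRs = 0.0352 + 0.1807 + 0.3594 + 0.3133 + 0.1217 + 0.0233 + 0.0021 = 1.0357
  TFR = 5 × 1.0357 = 5.1785
Population B:
  Sum of ASFRs = 0.0427 + 0.2197 + 0.2818 + 0.1572 + 0.0230 + 0.0009 + 0.0000 = 0.7253
  TFR = 5 × 0.7253 = 3.6265
Difference = 5.1785 − 3.6265 = 1.552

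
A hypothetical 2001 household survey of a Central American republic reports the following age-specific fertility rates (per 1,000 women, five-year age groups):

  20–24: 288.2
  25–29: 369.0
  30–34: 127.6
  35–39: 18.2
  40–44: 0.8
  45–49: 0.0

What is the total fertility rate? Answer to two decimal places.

Sum of ASFRs = 288.2 + 369.0 + 127.6 + 18.2 + 0.8 + 0.0 = 803.8
TFR = 5 × 803.8 / 1000 = 4.019

4.02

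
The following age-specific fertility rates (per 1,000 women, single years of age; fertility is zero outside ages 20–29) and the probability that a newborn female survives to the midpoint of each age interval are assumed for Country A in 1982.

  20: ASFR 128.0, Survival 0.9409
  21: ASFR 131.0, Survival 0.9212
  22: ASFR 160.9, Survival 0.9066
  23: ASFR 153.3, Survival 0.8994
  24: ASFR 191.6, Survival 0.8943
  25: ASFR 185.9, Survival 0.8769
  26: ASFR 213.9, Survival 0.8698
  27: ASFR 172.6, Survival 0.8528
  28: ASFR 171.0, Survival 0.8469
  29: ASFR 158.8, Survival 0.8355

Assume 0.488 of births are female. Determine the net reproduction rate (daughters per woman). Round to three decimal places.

Proportion female at birth = 0.488.
Weighting each age-specific rate by interval width and survival:
  20: 1 × 128.0/1000 × 0.9409 = 0.12044
  21: 1 × 131.0/1000 × 0.9212 = 0.12068
  22: 1 × 160.9/1000 × 0.9066 = 0.14587
  23: 1 × 153.3/1000 × 0.8994 = 0.13788
  24: 1 × 191.6/1000 × 0.8943 = 0.17135
  25: 1 × 185.9/1000 × 0.8769 = 0.16302
  26: 1 × 213.9/1000 × 0.8698 = 0.18605
  27: 1 × 172.6/1000 × 0.8528 = 0.14719
  28: 1 × 171.0/1000 × 0.8469 = 0.14482
  29: 1 × 158.8/1000 × 0.8355 = 0.13268
Sum = 1.46998
NRR = 0.488 × 1.46998 = 0.71735
With NRR below 1 the population is below replacement fertility.

0.717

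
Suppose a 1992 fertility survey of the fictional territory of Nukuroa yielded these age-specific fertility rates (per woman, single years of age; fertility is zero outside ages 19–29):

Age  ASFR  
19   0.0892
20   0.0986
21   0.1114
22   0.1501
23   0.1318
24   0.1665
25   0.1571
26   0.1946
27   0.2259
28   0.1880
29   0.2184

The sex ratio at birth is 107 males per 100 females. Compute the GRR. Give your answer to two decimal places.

0.84

Proportion female at birth = 100 / (100 + 107) = 0.48309.
Sum of ASFRs = 0.0892 + 0.0986 + 0.1114 + 0.1501 + 0.1318 + 0.1665 + 0.1571 + 0.1946 + 0.2259 + 0.1880 + 0.2184 = 1.7316
TFR = 1.7316
GRR = 0.48309 × 1.7316 = 0.83652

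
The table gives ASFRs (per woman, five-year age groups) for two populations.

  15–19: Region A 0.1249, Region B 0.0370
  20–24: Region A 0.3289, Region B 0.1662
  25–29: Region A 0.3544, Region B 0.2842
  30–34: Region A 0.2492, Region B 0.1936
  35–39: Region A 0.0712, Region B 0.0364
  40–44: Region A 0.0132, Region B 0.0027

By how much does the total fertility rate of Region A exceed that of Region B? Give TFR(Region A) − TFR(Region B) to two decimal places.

2.11

Region A:
  Sum of ASFRs = 0.1249 + 0.3289 + 0.3544 + 0.2492 + 0.0712 + 0.0132 = 1.1418
  TFR = 5 × 1.1418 = 5.709
Region B:
  Sum of ASFRs = 0.0370 + 0.1662 + 0.2842 + 0.1936 + 0.0364 + 0.0027 = 0.7201
  TFR = 5 × 0.7201 = 3.6005
Difference = 5.709 − 3.6005 = 2.1085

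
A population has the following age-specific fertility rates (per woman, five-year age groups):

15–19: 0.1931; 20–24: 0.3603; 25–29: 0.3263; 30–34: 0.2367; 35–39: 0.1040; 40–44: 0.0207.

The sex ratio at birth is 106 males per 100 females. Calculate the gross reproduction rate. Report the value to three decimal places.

3.012

Proportion female at birth = 100 / (100 + 106) = 0.48544.
Sum of ASFRs = 0.1931 + 0.3603 + 0.3263 + 0.2367 + 0.1040 + 0.0207 = 1.2411
TFR = 5 × 1.2411 = 6.2055
GRR = 0.48544 × 6.2055 = 3.01240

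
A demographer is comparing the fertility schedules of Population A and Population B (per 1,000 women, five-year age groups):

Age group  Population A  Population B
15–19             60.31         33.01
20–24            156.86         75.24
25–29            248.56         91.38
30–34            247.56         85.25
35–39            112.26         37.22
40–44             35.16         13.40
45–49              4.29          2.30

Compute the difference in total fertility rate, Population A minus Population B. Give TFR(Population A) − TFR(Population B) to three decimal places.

Population A:
  Sum of ASFRs = 60.31 + 156.86 + 248.56 + 247.56 + 112.26 + 35.16 + 4.29 = 865.00
  TFR = 5 × 865.00 / 1000 = 4.325
Population B:
  Sum of ASFRs = 33.01 + 75.24 + 91.38 + 85.25 + 37.22 + 13.40 + 2.30 = 337.80
  TFR = 5 × 337.80 / 1000 = 1.689
Difference = 4.325 − 1.689 = 2.636

2.636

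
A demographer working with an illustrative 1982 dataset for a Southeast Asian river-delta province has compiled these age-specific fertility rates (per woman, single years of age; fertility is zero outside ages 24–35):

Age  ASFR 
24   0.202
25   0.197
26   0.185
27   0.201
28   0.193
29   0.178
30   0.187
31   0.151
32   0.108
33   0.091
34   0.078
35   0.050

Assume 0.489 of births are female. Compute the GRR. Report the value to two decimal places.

0.89

Proportion female at birth = 0.489.
Sum of ASFRs = 0.202 + 0.197 + 0.185 + 0.201 + 0.193 + 0.178 + 0.187 + 0.151 + 0.108 + 0.091 + 0.078 + 0.050 = 1.821
TFR = 1.821
GRR = 0.489 × 1.821 = 0.89047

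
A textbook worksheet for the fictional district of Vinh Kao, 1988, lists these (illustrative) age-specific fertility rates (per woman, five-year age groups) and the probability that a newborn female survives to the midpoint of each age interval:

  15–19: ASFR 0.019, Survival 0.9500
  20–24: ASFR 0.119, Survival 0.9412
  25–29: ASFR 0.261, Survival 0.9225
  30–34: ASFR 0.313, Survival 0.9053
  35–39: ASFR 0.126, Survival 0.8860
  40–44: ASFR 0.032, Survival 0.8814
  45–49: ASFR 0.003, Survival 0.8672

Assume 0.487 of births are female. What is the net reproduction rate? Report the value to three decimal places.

1.940

Proportion female at birth = 0.487.
Weighting each age-specific rate by interval width and survival:
  15–19: 5 × 0.019 × 0.9500 = 0.09025
  20–24: 5 × 0.119 × 0.9412 = 0.56001
  25–29: 5 × 0.261 × 0.9225 = 1.20386
  30–34: 5 × 0.313 × 0.9053 = 1.41679
  35–39: 5 × 0.126 × 0.8860 = 0.55818
  40–44: 5 × 0.032 × 0.8814 = 0.14102
  45–49: 5 × 0.003 × 0.8672 = 0.01301
Sum = 3.98312
NRR = 0.487 × 3.98312 = 1.93978
An NRR exceeding 1 indicates intrinsic growth under these rates.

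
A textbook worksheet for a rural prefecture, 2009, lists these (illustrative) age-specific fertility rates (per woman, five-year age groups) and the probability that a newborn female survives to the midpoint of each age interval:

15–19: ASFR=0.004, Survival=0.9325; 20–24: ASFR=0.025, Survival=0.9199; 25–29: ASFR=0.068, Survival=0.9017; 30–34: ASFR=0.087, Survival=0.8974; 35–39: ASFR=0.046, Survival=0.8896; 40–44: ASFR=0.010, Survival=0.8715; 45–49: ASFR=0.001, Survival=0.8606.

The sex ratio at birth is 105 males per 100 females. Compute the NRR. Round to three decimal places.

0.528

Proportion female at birth = 100 / (100 + 105) = 0.48780.
Weighting each age-specific rate by interval width and survival:
  15–19: 5 × 0.004 × 0.9325 = 0.01865
  20–24: 5 × 0.025 × 0.9199 = 0.11499
  25–29: 5 × 0.068 × 0.9017 = 0.30658
  30–34: 5 × 0.087 × 0.8974 = 0.39037
  35–39: 5 × 0.046 × 0.8896 = 0.20461
  40–44: 5 × 0.010 × 0.8715 = 0.04358
  45–49: 5 × 0.001 × 0.8606 = 0.00430
Sum = 1.08308
NRR = 0.48780 × 1.08308 = 0.52833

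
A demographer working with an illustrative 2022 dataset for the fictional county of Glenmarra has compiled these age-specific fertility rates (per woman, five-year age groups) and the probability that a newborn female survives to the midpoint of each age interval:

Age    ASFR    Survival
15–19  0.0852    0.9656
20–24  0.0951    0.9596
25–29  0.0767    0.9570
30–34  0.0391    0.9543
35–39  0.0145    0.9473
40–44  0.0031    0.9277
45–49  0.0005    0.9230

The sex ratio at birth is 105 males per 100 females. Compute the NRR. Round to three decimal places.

0.735

Proportion female at birth = 100 / (100 + 105) = 0.48780.
Weighting each age-specific rate by interval width and survival:
  15–19: 5 × 0.0852 × 0.9656 = 0.41135
  20–24: 5 × 0.0951 × 0.9596 = 0.45629
  25–29: 5 × 0.0767 × 0.9570 = 0.36701
  30–34: 5 × 0.0391 × 0.9543 = 0.18657
  35–39: 5 × 0.0145 × 0.9473 = 0.06868
  40–44: 5 × 0.0031 × 0.9277 = 0.01438
  45–49: 5 × 0.0005 × 0.9230 = 0.00231
Sum = 1.50659
NRR = 0.48780 × 1.50659 = 0.73491
With NRR below 1 the population is below replacement fertility.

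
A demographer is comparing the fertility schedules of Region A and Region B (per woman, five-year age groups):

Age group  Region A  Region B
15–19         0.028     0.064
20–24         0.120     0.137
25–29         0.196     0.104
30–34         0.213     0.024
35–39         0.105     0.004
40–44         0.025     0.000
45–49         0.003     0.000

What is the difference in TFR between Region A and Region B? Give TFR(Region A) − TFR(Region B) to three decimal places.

Region A:
  Sum of ASFRs = 0.028 + 0.120 + 0.196 + 0.213 + 0.105 + 0.025 + 0.003 = 0.690
  TFR = 5 × 0.690 = 3.45
Region B:
  Sum of ASFRs = 0.064 + 0.137 + 0.104 + 0.024 + 0.004 + 0.000 + 0.000 = 0.333
  TFR = 5 × 0.333 = 1.665
Difference = 3.45 − 1.665 = 1.785

1.785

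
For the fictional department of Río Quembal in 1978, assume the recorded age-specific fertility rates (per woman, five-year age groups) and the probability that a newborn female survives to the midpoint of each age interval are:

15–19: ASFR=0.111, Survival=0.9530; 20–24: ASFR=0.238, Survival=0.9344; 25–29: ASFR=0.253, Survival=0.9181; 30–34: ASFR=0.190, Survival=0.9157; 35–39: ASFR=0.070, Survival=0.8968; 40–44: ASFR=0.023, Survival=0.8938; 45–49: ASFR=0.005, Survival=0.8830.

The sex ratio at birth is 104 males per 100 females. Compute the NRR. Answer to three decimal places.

2.015

Proportion female at birth = 100 / (100 + 104) = 0.49020.
Survival-weighted fertility by age (5·fₓ·Sₓ):
  15–19: 5 × 0.111 × 0.9530 = 0.52892
  20–24: 5 × 0.238 × 0.9344 = 1.11194
  25–29: 5 × 0.253 × 0.9181 = 1.16140
  30–34: 5 × 0.190 × 0.9157 = 0.86992
  35–39: 5 × 0.070 × 0.8968 = 0.31388
  40–44: 5 × 0.023 × 0.8938 = 0.10279
  45–49: 5 × 0.005 × 0.8830 = 0.02208
Sum = 4.11093
NRR = 0.49020 × 4.11093 = 2.01518
An NRR exceeding 1 indicates intrinsic growth under these rates.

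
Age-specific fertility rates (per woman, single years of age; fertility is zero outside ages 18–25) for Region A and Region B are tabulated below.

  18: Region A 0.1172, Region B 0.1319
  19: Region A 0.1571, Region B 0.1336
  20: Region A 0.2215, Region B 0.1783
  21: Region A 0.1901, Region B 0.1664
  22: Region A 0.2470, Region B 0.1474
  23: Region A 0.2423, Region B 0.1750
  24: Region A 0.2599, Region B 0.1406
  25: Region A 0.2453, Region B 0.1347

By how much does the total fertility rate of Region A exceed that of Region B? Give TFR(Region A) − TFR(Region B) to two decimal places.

0.47

Region A:
  Sum of ASFRs = 0.1172 + 0.1571 + 0.2215 + 0.1901 + 0.2470 + 0.2423 + 0.2599 + 0.2453 = 1.6804
  TFR = 1.6804
Region B:
  Sum of ASFRs = 0.1319 + 0.1336 + 0.1783 + 0.1664 + 0.1474 + 0.1750 + 0.1406 + 0.1347 = 1.2079
  TFR = 1.2079
Difference = 1.6804 − 1.2079 = 0.4725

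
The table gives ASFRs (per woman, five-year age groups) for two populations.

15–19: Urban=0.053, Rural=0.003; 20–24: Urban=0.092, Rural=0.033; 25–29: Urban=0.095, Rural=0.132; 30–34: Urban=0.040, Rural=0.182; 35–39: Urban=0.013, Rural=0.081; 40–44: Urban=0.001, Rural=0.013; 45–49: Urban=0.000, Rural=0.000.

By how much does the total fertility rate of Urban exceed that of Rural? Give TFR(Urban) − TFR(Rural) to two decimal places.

Urban:
  Sum of ASFRs = 0.053 + 0.092 + 0.095 + 0.040 + 0.013 + 0.001 + 0.000 = 0.294
  TFR = 5 × 0.294 = 1.47
Rural:
  Sum of ASFRs = 0.003 + 0.033 + 0.132 + 0.182 + 0.081 + 0.013 + 0.000 = 0.444
  TFR = 5 × 0.444 = 2.22
Difference = 1.47 − 2.22 = -0.75

-0.75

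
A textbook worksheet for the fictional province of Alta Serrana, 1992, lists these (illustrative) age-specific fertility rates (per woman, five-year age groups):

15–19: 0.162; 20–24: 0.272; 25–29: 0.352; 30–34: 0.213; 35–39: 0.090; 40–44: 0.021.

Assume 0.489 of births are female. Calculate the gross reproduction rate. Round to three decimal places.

Proportion female at birth = 0.489.
Sum of ASFRs = 0.162 + 0.272 + 0.352 + 0.213 + 0.090 + 0.021 = 1.110
TFR = 5 × 1.110 = 5.55
GRR = 0.489 × 5.55 = 2.71395

2.714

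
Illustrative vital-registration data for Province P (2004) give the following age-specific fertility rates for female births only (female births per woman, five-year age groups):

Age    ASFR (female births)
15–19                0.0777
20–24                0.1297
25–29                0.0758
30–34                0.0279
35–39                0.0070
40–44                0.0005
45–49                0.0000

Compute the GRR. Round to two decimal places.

Sum of female ASFRs = 0.0777 + 0.1297 + 0.0758 + 0.0279 + 0.0070 + 0.0005 + 0.0000 = 0.3186
GRR = 5 × 0.3186 = 1.593

1.59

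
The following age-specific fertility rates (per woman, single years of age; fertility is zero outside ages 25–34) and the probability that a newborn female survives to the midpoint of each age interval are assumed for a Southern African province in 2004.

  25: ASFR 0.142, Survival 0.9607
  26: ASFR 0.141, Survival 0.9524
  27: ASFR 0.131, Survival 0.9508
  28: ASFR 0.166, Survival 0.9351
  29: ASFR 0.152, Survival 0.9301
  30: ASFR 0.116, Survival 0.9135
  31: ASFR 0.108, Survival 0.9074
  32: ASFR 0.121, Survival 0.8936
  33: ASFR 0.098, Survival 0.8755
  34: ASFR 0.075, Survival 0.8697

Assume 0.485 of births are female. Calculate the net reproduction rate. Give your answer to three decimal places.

Proportion female at birth = 0.485.
Survival-weighted fertility by age (1·fₓ·Sₓ):
  25: 1 × 0.142 × 0.9607 = 0.13642
  26: 1 × 0.141 × 0.9524 = 0.13429
  27: 1 × 0.131 × 0.9508 = 0.12455
  28: 1 × 0.166 × 0.9351 = 0.15523
  29: 1 × 0.152 × 0.9301 = 0.14138
  30: 1 × 0.116 × 0.9135 = 0.10597
  31: 1 × 0.108 × 0.9074 = 0.09800
  32: 1 × 0.121 × 0.8936 = 0.10813
  33: 1 × 0.098 × 0.8755 = 0.08580
  34: 1 × 0.075 × 0.8697 = 0.06523
Sum = 1.15500
NRR = 0.485 × 1.15500 = 0.56018
With NRR below 1 the population is below replacement fertility.

0.560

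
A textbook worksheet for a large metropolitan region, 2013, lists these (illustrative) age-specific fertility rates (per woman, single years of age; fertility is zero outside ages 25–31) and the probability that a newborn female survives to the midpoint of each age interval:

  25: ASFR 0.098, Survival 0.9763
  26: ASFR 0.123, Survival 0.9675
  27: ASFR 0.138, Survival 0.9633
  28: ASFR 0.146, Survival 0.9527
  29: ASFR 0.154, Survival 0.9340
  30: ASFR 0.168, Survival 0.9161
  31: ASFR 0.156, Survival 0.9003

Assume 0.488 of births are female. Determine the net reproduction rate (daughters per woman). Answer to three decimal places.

Proportion female at birth = 0.488.
Per-age-group product (1 × ASFR × survival probability):
  25: 1 × 0.098 × 0.9763 = 0.09568
  26: 1 × 0.123 × 0.9675 = 0.11900
  27: 1 × 0.138 × 0.9633 = 0.13294
  28: 1 × 0.146 × 0.9527 = 0.13909
  29: 1 × 0.154 × 0.9340 = 0.14384
  30: 1 × 0.168 × 0.9161 = 0.15390
  31: 1 × 0.156 × 0.9003 = 0.14045
Sum = 0.92490
NRR = 0.488 × 0.92490 = 0.45135

0.451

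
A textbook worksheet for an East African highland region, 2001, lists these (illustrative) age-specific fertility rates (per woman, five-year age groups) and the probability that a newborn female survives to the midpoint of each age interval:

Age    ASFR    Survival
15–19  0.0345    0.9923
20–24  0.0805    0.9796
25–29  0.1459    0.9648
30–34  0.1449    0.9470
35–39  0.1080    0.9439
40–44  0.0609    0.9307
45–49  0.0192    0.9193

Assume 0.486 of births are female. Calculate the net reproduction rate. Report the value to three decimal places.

1.379

Proportion female at birth = 0.486.
Each age group contributes 5 × ASFR × survival:
  15–19: 5 × 0.0345 × 0.9923 = 0.17117
  20–24: 5 × 0.0805 × 0.9796 = 0.39429
  25–29: 5 × 0.1459 × 0.9648 = 0.70382
  30–34: 5 × 0.1449 × 0.9470 = 0.68610
  35–39: 5 × 0.1080 × 0.9439 = 0.50971
  40–44: 5 × 0.0609 × 0.9307 = 0.28340
  45–49: 5 × 0.0192 × 0.9193 = 0.08825
Sum = 2.83674
NRR = 0.486 × 2.83674 = 1.37866
An NRR exceeding 1 indicates intrinsic growth under these rates.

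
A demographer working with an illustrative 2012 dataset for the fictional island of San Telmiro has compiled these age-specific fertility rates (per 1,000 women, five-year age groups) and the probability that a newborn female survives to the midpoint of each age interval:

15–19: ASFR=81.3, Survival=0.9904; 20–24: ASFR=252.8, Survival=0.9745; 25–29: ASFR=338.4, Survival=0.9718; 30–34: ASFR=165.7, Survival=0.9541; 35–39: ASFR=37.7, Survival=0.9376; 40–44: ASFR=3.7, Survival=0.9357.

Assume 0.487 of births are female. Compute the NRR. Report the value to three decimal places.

2.076

Proportion female at birth = 0.487.
Per-age-group product (5 × ASFR × survival probability):
  15–19: 5 × 81.3/1000 × 0.9904 = 0.40260
  20–24: 5 × 252.8/1000 × 0.9745 = 1.23177
  25–29: 5 × 338.4/1000 × 0.9718 = 1.64429
  30–34: 5 × 165.7/1000 × 0.9541 = 0.79047
  35–39: 5 × 37.7/1000 × 0.9376 = 0.17674
  40–44: 5 × 3.7/1000 × 0.9357 = 0.01731
Sum = 4.26318
NRR = 0.487 × 4.26318 = 2.07617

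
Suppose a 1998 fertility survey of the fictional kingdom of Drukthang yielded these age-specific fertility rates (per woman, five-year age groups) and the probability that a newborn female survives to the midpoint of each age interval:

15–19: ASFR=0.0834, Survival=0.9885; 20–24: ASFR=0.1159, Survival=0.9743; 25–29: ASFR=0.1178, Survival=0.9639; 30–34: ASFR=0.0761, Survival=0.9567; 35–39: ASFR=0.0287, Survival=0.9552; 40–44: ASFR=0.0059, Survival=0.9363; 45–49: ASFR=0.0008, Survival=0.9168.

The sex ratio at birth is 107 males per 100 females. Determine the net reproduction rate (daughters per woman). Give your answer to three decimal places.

1.003

Proportion female at birth = 100 / (100 + 107) = 0.48309.
Weighting each age-specific rate by interval width and survival:
  15–19: 5 × 0.0834 × 0.9885 = 0.41220
  20–24: 5 × 0.1159 × 0.9743 = 0.56461
  25–29: 5 × 0.1178 × 0.9639 = 0.56774
  30–34: 5 × 0.0761 × 0.9567 = 0.36402
  35–39: 5 × 0.0287 × 0.9552 = 0.13707
  40–44: 5 × 0.0059 × 0.9363 = 0.02762
  45–49: 5 × 0.0008 × 0.9168 = 0.00367
Sum = 2.07693
NRR = 0.48309 × 2.07693 = 1.00334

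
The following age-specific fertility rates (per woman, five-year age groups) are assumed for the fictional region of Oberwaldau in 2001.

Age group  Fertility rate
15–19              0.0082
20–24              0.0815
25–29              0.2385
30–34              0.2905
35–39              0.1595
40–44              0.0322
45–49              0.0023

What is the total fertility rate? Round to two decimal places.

4.06

Sum of ASFRs = 0.0082 + 0.0815 + 0.2385 + 0.2905 + 0.1595 + 0.0322 + 0.0023 = 0.8127
TFR = 5 × 0.8127 = 4.0635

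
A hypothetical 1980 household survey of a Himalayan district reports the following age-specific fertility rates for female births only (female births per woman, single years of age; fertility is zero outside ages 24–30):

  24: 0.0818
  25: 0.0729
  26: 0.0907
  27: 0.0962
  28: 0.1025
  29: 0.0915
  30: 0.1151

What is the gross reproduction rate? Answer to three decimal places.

Sum of female ASFRs = 0.0818 + 0.0729 + 0.0907 + 0.0962 + 0.1025 + 0.0915 + 0.1151 = 0.6507
GRR = 0.6507

0.651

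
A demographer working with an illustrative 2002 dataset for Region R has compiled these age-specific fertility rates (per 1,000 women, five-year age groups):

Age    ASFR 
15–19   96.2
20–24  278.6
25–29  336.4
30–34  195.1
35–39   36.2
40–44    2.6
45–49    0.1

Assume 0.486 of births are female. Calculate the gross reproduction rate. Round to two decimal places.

Proportion female at birth = 0.486.
Sum of ASFRs = 96.2 + 278.6 + 336.4 + 195.1 + 36.2 + 2.6 + 0.1 = 945.2
TFR = 5 × 945.2 / 1000 = 4.726
GRR = 0.486 × 4.726 = 2.29684

2.30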